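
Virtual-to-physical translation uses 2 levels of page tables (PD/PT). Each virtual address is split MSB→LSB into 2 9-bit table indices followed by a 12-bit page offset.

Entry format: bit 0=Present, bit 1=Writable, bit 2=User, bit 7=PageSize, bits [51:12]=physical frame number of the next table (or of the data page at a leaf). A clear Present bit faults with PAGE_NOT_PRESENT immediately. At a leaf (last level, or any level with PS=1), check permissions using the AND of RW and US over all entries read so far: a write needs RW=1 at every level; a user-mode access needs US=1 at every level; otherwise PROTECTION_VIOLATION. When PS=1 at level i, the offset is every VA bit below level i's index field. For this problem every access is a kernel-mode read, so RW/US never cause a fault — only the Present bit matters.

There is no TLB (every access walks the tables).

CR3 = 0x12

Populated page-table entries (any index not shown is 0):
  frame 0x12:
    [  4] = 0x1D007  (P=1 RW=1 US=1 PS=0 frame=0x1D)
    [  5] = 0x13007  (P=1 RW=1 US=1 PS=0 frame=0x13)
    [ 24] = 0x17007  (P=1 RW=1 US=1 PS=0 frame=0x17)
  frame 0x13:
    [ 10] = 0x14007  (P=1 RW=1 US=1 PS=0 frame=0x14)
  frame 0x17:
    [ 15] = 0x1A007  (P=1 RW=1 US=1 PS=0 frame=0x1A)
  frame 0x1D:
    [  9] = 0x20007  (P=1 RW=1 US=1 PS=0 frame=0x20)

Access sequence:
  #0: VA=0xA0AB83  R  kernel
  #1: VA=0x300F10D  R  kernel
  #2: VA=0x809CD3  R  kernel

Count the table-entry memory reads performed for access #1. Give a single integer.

Trace:
#0 VA=0xA0AB83 (r,kernel):
  L0 @0x12[5] → 0x13007  P=1,RW=1,US=1,PS=0
  L1 @0x13[10] → 0x14007  P=1,RW=1,US=1,PS=0
  ✓ 0x14B83  — 2 lookups
#1 VA=0x300F10D (r,kernel):
  L0 @0x12[24] → 0x17007  P=1,RW=1,US=1,PS=0
  L1 @0x17[15] → 0x1A007  P=1,RW=1,US=1,PS=0
  ✓ 0x1A10D  — 2 lookups
#2 VA=0x809CD3 (r,kernel):
  L0 @0x12[4] → 0x1D007  P=1,RW=1,US=1,PS=0
  L1 @0x1D[9] → 0x20007  P=1,RW=1,US=1,PS=0
  ✓ 0x20CD3  — 2 lookups

Entries read for #1: 2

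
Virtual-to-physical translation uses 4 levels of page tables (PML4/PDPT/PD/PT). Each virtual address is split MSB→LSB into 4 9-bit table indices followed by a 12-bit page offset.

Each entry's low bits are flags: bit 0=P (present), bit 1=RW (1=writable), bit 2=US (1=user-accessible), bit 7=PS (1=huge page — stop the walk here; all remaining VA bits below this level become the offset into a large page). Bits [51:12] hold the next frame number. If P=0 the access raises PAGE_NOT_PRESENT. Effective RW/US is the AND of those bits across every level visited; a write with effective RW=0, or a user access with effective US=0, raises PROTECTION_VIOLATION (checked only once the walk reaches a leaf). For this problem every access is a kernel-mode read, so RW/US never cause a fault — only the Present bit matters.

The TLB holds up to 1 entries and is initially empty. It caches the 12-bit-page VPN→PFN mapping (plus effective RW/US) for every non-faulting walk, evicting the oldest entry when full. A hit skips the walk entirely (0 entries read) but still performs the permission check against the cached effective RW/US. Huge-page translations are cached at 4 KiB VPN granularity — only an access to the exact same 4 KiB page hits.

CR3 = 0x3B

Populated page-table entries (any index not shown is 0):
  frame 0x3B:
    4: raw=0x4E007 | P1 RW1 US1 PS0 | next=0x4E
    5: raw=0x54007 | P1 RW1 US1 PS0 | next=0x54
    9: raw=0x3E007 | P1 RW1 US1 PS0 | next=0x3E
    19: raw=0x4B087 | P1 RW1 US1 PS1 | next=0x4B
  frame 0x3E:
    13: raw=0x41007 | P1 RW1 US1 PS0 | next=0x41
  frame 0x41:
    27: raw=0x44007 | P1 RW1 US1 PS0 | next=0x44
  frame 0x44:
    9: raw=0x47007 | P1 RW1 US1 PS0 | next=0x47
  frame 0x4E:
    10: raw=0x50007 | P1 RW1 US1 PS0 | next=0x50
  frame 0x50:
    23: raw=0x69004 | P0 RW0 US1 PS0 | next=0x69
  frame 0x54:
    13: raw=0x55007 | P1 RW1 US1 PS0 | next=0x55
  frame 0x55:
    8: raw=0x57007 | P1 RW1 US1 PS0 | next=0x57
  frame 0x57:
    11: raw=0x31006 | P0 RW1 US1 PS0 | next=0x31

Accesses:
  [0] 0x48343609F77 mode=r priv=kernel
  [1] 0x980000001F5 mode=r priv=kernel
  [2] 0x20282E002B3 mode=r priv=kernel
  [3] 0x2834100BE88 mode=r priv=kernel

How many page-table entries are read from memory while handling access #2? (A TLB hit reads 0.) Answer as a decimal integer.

Per-access translation:
#0 VA=0x48343609F77 (r,kernel):
  lvl0: tbl 0x3B, slot 9 ⇒ 0x3E007 (P1/RW1/US1/PS0)
  lvl1: tbl 0x3E, slot 13 ⇒ 0x41007 (P1/RW1/US1/PS0)
  lvl2: tbl 0x41, slot 27 ⇒ 0x44007 (P1/RW1/US1/PS0)
  lvl3: tbl 0x44, slot 9 ⇒ 0x47007 (P1/RW1/US1/PS0)
  ✓ 0x47F77  — 4 lookups
#1 VA=0x980000001F5 (r,kernel):
  lvl0: tbl 0x3B, slot 19 ⇒ 0x4B087 (P1/RW1/US1/PS1)
  ✓ 0x4B1F5 (huge @L0)  — 1 lookups
#2 VA=0x20282E002B3 (r,kernel):
  lvl0: tbl 0x3B, slot 4 ⇒ 0x4E007 (P1/RW1/US1/PS0)
  lvl1: tbl 0x4E, slot 10 ⇒ 0x50007 (P1/RW1/US1/PS0)
  lvl2: tbl 0x50, slot 23 ⇒ 0x69004 (P0/RW0/US1/PS0)
  ⇒ fault: PAGE_NOT_PRESENT  — 3 lookups
#3 VA=0x2834100BE88 (r,kernel):
  lvl0: tbl 0x3B, slot 5 ⇒ 0x54007 (P1/RW1/US1/PS0)
  lvl1: tbl 0x54, slot 13 ⇒ 0x55007 (P1/RW1/US1/PS0)
  lvl2: tbl 0x55, slot 8 ⇒ 0x57007 (P1/RW1/US1/PS0)
  lvl3: tbl 0x57, slot 11 ⇒ 0x31006 (P0/RW1/US1/PS0)
  ⇒ fault: PAGE_NOT_PRESENT  — 4 lookups

Entries read for #2: 3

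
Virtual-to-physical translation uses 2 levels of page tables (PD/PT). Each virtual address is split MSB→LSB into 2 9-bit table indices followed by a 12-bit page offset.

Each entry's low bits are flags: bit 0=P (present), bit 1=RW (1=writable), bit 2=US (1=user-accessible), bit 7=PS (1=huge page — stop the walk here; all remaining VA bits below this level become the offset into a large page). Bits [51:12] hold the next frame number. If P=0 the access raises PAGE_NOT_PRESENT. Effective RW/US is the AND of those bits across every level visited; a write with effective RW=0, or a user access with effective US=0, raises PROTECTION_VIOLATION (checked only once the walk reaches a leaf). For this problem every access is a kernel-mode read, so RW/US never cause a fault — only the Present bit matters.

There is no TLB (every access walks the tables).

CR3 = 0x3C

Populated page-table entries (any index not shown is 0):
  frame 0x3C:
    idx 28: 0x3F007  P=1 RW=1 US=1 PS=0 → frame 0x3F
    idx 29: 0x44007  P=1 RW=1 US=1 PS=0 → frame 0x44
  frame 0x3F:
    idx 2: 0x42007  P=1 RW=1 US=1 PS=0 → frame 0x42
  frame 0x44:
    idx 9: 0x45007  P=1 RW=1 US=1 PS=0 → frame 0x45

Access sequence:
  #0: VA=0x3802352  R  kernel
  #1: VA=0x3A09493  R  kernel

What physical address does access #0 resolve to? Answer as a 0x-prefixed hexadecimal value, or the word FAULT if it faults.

Per-access translation:
#0 VA=0x3802352 (r,kernel):
  lvl0: tbl 0x3C, slot 28 ⇒ 0x3F007 (P1/RW1/US1/PS0)
  lvl1: tbl 0x3F, slot 2 ⇒ 0x42007 (P1/RW1/US1/PS0)
  ⇒ phys 0x42352  [2 reads]
#1 VA=0x3A09493 (r,kernel):
  lvl0: tbl 0x3C, slot 29 ⇒ 0x44007 (P1/RW1/US1/PS0)
  lvl1: tbl 0x44, slot 9 ⇒ 0x45007 (P1/RW1/US1/PS0)
  ⇒ phys 0x45493  [2 reads]

Access #0 PA: 0x42352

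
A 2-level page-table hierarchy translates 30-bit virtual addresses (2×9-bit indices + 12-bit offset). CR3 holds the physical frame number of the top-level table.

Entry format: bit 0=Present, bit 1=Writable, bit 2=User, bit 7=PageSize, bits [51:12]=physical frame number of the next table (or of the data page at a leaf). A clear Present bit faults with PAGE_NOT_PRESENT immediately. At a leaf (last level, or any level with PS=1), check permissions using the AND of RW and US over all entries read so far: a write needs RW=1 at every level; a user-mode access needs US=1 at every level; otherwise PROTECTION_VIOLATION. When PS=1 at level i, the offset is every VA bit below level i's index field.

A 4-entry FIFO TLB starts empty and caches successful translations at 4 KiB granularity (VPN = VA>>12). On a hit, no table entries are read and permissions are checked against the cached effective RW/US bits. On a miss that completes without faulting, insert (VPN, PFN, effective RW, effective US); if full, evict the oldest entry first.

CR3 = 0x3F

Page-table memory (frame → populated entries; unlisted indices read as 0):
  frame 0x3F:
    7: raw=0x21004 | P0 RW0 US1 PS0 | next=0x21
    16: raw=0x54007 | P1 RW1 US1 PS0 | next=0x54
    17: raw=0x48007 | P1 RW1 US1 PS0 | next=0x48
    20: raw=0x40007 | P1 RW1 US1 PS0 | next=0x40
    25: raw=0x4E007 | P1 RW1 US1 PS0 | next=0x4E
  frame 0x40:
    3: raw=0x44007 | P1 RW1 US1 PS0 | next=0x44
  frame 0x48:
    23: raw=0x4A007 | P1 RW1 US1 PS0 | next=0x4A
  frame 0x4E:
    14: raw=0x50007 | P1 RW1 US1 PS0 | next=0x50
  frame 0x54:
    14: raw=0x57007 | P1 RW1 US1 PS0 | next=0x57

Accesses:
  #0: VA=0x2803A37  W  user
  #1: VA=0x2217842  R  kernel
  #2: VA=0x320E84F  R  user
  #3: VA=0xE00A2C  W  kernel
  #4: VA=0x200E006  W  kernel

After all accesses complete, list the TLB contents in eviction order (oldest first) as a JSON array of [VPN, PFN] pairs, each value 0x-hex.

Walk each access:
#0 VA=0x2803A37 (w,user):
  L0 @0x3F[20] → 0x40007  P=1,RW=1,US=1,PS=0
  L1 @0x40[3] → 0x44007  P=1,RW=1,US=1,PS=0
  → PA=0x44A37  (2 entries read)
#1 VA=0x2217842 (r,kernel):
  L0 @0x3F[17] → 0x48007  P=1,RW=1,US=1,PS=0
  L1 @0x48[23] → 0x4A007  P=1,RW=1,US=1,PS=0
  → PA=0x4A842  (2 entries read)
#2 VA=0x320E84F (r,user):
  L0 @0x3F[25] → 0x4E007  P=1,RW=1,US=1,PS=0
  L1 @0x4E[14] → 0x50007  P=1,RW=1,US=1,PS=0
  → PA=0x5084F  (2 entries read)
#3 VA=0xE00A2C (w,kernel):
  L0 @0x3F[7] → 0x21004  P=0,RW=0,US=1,PS=0
  ⇒ fault: PAGE_NOT_PRESENT  — 1 lookups
#4 VA=0x200E006 (w,kernel):
  L0 @0x3F[16] → 0x54007  P=1,RW=1,US=1,PS=0
  L1 @0x54[14] → 0x57007  P=1,RW=1,US=1,PS=0
  → PA=0x57006  (2 entries read)

TLB: [["0x2803", "0x44"], ["0x2217", "0x4A"], ["0x320E", "0x50"], ["0x200E", "0x57"]]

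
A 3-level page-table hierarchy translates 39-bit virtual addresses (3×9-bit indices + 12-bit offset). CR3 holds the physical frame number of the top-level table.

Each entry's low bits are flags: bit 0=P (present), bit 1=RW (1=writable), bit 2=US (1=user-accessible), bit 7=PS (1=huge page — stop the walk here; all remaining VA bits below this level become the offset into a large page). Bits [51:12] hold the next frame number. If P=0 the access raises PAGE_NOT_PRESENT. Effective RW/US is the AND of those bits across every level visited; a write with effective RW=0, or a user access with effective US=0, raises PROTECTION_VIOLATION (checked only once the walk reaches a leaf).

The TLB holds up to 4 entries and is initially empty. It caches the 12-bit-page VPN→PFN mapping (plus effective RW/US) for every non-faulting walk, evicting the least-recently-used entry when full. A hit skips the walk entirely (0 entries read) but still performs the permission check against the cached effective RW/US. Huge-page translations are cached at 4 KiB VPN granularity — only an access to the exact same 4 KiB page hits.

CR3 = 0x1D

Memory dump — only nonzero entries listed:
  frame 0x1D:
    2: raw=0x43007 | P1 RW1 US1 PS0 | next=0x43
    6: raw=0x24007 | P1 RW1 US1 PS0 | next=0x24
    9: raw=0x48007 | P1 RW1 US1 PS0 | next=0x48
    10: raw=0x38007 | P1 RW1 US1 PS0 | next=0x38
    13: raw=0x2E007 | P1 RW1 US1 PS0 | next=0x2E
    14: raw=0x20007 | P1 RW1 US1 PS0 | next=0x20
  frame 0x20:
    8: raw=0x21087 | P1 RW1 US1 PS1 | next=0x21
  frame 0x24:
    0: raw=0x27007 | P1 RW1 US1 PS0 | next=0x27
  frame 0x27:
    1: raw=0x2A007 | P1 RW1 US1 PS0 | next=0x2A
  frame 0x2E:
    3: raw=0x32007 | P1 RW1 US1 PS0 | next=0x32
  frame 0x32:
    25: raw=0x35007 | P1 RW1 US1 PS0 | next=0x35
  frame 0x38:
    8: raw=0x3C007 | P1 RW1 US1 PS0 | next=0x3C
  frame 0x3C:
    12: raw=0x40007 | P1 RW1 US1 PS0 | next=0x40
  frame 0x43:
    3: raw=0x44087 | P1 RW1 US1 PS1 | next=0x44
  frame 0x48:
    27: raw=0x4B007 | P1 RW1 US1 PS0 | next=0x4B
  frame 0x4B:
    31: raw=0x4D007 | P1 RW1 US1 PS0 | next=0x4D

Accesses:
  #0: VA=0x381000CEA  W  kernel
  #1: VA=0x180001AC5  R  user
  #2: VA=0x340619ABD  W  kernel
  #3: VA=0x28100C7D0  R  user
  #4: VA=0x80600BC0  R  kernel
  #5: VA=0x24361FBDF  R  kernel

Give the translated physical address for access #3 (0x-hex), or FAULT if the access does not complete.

Walk each access:
#0 VA=0x381000CEA (w,kernel):
  L0: frame=0x1D idx=14 entry=0x20007 [P=1 RW=1 US=1 PS=0]
  L1: frame=0x20 idx=8 entry=0x21087 [P=1 RW=1 US=1 PS=1]
  → PA=0x21CEA (huge @L1)  (2 entries read)
#1 VA=0x180001AC5 (r,user):
  L0: frame=0x1D idx=6 entry=0x24007 [P=1 RW=1 US=1 PS=0]
  L1: frame=0x24 idx=0 entry=0x27007 [P=1 RW=1 US=1 PS=0]
  L2: frame=0x27 idx=1 entry=0x2A007 [P=1 RW=1 US=1 PS=0]
  → PA=0x2AAC5  (3 entries read)
#2 VA=0x340619ABD (w,kernel):
  L0: frame=0x1D idx=13 entry=0x2E007 [P=1 RW=1 US=1 PS=0]
  L1: frame=0x2E idx=3 entry=0x32007 [P=1 RW=1 US=1 PS=0]
  L2: frame=0x32 idx=25 entry=0x35007 [P=1 RW=1 US=1 PS=0]
  → PA=0x35ABD  (3 entries read)
#3 VA=0x28100C7D0 (r,user):
  L0: frame=0x1D idx=10 entry=0x38007 [P=1 RW=1 US=1 PS=0]
  L1: frame=0x38 idx=8 entry=0x3C007 [P=1 RW=1 US=1 PS=0]
  L2: frame=0x3C idx=12 entry=0x40007 [P=1 RW=1 US=1 PS=0]
  → PA=0x407D0  (3 entries read)
#4 VA=0x80600BC0 (r,kernel):
  L0: frame=0x1D idx=2 entry=0x43007 [P=1 RW=1 US=1 PS=0]
  L1: frame=0x43 idx=3 entry=0x44087 [P=1 RW=1 US=1 PS=1]
  → PA=0x44BC0 (huge @L1)  (2 entries read)
#5 VA=0x24361FBDF (r,kernel):
  L0: frame=0x1D idx=9 entry=0x48007 [P=1 RW=1 US=1 PS=0]
  L1: frame=0x48 idx=27 entry=0x4B007 [P=1 RW=1 US=1 PS=0]
  L2: frame=0x4B idx=31 entry=0x4D007 [P=1 RW=1 US=1 PS=0]
  → PA=0x4DBDF  (3 entries read)

Access #3 PA: 0x407D0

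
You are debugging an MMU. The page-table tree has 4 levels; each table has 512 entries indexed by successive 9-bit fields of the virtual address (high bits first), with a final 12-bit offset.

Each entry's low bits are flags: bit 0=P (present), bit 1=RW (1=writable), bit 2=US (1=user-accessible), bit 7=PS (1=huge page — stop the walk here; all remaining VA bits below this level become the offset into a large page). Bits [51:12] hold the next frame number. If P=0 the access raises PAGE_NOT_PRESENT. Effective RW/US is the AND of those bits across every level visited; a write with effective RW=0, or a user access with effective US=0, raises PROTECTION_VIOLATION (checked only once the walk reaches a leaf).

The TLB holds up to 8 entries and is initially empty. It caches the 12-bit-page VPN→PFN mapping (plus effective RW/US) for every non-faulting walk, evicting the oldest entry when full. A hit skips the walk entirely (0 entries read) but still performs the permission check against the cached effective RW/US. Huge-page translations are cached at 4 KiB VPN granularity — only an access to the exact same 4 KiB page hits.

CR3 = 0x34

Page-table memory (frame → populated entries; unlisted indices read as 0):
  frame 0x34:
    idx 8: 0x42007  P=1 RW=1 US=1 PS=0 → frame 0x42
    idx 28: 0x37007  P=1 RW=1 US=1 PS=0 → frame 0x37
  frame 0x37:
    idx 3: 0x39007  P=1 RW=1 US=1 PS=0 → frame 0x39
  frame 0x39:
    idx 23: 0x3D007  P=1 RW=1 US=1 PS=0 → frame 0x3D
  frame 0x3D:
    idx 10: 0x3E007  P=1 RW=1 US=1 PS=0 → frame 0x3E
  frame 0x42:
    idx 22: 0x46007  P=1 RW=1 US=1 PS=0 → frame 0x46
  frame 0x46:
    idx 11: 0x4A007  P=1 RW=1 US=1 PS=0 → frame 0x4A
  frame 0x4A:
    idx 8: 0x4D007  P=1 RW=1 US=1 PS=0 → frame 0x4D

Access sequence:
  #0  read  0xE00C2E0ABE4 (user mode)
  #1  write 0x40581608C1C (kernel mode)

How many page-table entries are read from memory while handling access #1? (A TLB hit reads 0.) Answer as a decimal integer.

Walk each access:
#0 VA=0xE00C2E0ABE4 (r,user):
  L0: frame=0x34 idx=28 entry=0x37007 [P=1 RW=1 US=1 PS=0]
  L1: frame=0x37 idx=3 entry=0x39007 [P=1 RW=1 US=1 PS=0]
  L2: frame=0x39 idx=23 entry=0x3D007 [P=1 RW=1 US=1 PS=0]
  L3: frame=0x3D idx=10 entry=0x3E007 [P=1 RW=1 US=1 PS=0]
  → PA=0x3EBE4  (4 entries read)
#1 VA=0x40581608C1C (w,kernel):
  L0: frame=0x34 idx=8 entry=0x42007 [P=1 RW=1 US=1 PS=0]
  L1: frame=0x42 idx=22 entry=0x46007 [P=1 RW=1 US=1 PS=0]
  L2: frame=0x46 idx=11 entry=0x4A007 [P=1 RW=1 US=1 PS=0]
  L3: frame=0x4A idx=8 entry=0x4D007 [P=1 RW=1 US=1 PS=0]
  → PA=0x4DC1C  (4 entries read)

Entries read for #1: 4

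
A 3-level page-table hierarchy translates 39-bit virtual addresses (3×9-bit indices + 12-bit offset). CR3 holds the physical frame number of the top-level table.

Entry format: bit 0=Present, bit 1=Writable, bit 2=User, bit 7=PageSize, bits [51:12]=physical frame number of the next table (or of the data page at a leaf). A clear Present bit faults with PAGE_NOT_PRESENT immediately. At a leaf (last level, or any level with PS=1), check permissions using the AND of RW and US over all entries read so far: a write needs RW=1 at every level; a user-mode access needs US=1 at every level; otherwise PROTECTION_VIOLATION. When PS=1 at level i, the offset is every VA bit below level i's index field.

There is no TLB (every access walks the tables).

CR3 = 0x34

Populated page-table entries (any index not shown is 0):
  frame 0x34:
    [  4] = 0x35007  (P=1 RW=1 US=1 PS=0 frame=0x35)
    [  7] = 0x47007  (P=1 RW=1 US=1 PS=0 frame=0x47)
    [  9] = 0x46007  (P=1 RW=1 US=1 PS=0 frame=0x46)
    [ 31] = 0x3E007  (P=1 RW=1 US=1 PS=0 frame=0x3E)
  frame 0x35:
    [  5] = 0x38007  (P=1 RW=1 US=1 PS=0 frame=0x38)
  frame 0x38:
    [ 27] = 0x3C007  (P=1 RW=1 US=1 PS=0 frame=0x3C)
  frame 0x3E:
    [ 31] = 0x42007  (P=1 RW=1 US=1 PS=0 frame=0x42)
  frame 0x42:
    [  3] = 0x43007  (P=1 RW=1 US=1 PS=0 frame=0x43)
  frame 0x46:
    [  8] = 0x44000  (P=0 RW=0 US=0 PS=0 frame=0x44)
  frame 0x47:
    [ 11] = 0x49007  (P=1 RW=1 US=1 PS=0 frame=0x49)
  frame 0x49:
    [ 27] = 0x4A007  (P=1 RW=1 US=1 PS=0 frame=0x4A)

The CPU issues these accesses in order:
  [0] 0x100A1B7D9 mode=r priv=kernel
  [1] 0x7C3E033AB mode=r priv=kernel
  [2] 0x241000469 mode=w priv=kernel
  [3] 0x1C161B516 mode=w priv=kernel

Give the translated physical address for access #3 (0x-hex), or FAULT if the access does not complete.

Walk each access:
#0 VA=0x100A1B7D9 (r,kernel):
  L0 @0x34[4] → 0x35007  P=1,RW=1,US=1,PS=0
  L1 @0x35[5] → 0x38007  P=1,RW=1,US=1,PS=0
  L2 @0x38[27] → 0x3C007  P=1,RW=1,US=1,PS=0
  ✓ 0x3C7D9  — 3 lookups
#1 VA=0x7C3E033AB (r,kernel):
  L0 @0x34[31] → 0x3E007  P=1,RW=1,US=1,PS=0
  L1 @0x3E[31] → 0x42007  P=1,RW=1,US=1,PS=0
  L2 @0x42[3] → 0x43007  P=1,RW=1,US=1,PS=0
  ✓ 0x433AB  — 3 lookups
#2 VA=0x241000469 (w,kernel):
  L0 @0x34[9] → 0x46007  P=1,RW=1,US=1,PS=0
  L1 @0x46[8] → 0x44000  P=0,RW=0,US=0,PS=0
  → PAGE_NOT_PRESENT  (2 entries read)
#3 VA=0x1C161B516 (w,kernel):
  L0 @0x34[7] → 0x47007  P=1,RW=1,US=1,PS=0
  L1 @0x47[11] → 0x49007  P=1,RW=1,US=1,PS=0
  L2 @0x49[27] → 0x4A007  P=1,RW=1,US=1,PS=0
  ✓ 0x4A516  — 3 lookups

Access #3 PA: 0x4A516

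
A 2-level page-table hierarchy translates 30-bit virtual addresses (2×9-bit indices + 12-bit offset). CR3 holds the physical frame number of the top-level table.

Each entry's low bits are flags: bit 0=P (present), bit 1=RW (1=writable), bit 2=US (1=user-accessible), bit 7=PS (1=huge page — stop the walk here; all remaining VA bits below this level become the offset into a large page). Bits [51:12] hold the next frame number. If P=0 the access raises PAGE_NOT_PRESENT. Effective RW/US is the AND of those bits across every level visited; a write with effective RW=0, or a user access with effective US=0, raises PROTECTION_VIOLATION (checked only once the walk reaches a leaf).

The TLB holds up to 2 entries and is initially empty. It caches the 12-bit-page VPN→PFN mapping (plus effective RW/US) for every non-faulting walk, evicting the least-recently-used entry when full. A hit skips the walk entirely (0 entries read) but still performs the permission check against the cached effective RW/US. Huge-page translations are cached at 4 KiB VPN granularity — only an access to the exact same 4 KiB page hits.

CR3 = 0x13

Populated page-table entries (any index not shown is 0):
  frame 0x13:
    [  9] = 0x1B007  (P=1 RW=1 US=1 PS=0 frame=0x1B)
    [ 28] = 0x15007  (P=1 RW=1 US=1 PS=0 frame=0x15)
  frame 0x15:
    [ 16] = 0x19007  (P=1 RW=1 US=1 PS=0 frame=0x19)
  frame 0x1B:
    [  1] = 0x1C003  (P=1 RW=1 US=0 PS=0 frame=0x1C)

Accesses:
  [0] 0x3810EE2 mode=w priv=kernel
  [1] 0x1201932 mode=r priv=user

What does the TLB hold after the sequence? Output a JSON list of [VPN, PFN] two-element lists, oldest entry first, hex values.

Walk each access:
#0 VA=0x3810EE2 (w,kernel):
  [0] read 0x13 idx=28: raw=0x15007 flags P=1 W=1 U=1 S=0
  [1] read 0x15 idx=16: raw=0x19007 flags P=1 W=1 U=1 S=0
  ✓ 0x19EE2  — 2 lookups
#1 VA=0x1201932 (r,user):
  [0] read 0x13 idx=9: raw=0x1B007 flags P=1 W=1 U=1 S=0
  [1] read 0x1B idx=1: raw=0x1C003 flags P=1 W=1 U=0 S=0
  ⇒ fault: PROTECTION_VIOLATION  — 2 lookups

TLB: [["0x3810", "0x19"]]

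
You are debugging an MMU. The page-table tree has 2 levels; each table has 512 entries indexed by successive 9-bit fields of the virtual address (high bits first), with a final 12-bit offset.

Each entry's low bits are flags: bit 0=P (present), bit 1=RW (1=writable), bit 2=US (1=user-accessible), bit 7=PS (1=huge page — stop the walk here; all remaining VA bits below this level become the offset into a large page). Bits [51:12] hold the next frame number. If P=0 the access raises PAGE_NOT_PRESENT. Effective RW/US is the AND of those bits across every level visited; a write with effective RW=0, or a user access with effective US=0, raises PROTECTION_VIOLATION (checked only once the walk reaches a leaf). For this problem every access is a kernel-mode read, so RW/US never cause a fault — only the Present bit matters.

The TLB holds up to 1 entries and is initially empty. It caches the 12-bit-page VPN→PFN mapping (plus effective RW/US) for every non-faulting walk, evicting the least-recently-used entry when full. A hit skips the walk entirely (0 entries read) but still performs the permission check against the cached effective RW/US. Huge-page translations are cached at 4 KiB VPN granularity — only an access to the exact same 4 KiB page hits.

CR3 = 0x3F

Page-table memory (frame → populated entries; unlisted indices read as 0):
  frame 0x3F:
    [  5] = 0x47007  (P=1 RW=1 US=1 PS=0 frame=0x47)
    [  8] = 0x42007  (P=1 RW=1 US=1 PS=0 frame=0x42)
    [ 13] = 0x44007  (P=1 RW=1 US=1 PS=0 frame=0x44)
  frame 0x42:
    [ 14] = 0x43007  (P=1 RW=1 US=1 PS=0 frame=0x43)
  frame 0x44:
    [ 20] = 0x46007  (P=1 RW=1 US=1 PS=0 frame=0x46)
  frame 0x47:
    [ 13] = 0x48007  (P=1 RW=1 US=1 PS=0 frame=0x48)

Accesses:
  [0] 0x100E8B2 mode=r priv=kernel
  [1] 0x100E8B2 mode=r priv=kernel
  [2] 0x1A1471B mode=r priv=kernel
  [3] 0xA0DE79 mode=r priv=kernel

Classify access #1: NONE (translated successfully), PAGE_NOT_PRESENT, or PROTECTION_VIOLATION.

Walk each access:
#0 VA=0x100E8B2 (r,kernel):
  L0: frame=0x3F idx=8 entry=0x42007 [P=1 RW=1 US=1 PS=0]
  L1: frame=0x42 idx=14 entry=0x43007 [P=1 RW=1 US=1 PS=0]
  → PA=0x438B2  (2 entries read)
#1 VA=0x100E8B2 (r,kernel):
  TLB hit vpn=0x100E → PA=0x438B2
#2 VA=0x1A1471B (r,kernel):
  L0: frame=0x3F idx=13 entry=0x44007 [P=1 RW=1 US=1 PS=0]
  L1: frame=0x44 idx=20 entry=0x46007 [P=1 RW=1 US=1 PS=0]
  → PA=0x4671B  (2 entries read)
#3 VA=0xA0DE79 (r,kernel):
  L0: frame=0x3F idx=5 entry=0x47007 [P=1 RW=1 US=1 PS=0]
  L1: frame=0x47 idx=13 entry=0x48007 [P=1 RW=1 US=1 PS=0]
  → PA=0x48E79  (2 entries read)

Access #1 fault: NONE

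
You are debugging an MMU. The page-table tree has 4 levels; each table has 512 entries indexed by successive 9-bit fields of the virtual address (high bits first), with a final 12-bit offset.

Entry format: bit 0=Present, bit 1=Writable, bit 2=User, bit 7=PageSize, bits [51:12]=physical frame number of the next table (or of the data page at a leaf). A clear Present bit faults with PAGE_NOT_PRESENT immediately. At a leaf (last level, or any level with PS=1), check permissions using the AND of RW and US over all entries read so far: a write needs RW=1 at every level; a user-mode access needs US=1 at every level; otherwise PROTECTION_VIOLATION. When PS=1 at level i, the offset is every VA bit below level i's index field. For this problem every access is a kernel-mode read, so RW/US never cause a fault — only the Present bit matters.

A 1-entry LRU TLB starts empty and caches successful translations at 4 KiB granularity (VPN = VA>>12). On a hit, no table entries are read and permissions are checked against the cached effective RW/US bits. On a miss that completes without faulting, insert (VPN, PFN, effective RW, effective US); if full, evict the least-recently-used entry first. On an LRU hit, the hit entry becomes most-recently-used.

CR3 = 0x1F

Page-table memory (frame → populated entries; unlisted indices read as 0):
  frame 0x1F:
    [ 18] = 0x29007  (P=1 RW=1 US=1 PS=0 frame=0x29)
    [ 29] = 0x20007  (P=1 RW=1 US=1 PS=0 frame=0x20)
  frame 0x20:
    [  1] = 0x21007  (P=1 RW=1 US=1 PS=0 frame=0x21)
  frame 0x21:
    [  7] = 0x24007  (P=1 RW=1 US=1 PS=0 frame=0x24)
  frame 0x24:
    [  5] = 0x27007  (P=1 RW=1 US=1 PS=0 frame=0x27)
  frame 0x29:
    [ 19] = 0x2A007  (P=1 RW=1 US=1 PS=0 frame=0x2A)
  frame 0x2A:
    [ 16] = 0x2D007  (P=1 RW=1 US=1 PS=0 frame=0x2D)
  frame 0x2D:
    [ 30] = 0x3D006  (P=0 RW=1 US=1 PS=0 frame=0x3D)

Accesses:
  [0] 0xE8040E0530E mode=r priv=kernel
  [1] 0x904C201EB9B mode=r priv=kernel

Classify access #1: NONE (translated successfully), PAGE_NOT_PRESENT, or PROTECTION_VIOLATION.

Trace:
#0 VA=0xE8040E0530E (r,kernel):
  [0] read 0x1F idx=29: raw=0x20007 flags P=1 W=1 U=1 S=0
  [1] read 0x20 idx=1: raw=0x21007 flags P=1 W=1 U=1 S=0
  [2] read 0x21 idx=7: raw=0x24007 flags P=1 W=1 U=1 S=0
  [3] read 0x24 idx=5: raw=0x27007 flags P=1 W=1 U=1 S=0
  ⇒ phys 0x2730E  [4 reads]
#1 VA=0x904C201EB9B (r,kernel):
  [0] read 0x1F idx=18: raw=0x29007 flags P=1 W=1 U=1 S=0
  [1] read 0x29 idx=19: raw=0x2A007 flags P=1 W=1 U=1 S=0
  [2] read 0x2A idx=16: raw=0x2D007 flags P=1 W=1 U=1 S=0
  [3] read 0x2D idx=30: raw=0x3D006 flags P=0 W=1 U=1 S=0
  ✗ PAGE_NOT_PRESENT  [4 reads]

Access #1 fault: PAGE_NOT_PRESENT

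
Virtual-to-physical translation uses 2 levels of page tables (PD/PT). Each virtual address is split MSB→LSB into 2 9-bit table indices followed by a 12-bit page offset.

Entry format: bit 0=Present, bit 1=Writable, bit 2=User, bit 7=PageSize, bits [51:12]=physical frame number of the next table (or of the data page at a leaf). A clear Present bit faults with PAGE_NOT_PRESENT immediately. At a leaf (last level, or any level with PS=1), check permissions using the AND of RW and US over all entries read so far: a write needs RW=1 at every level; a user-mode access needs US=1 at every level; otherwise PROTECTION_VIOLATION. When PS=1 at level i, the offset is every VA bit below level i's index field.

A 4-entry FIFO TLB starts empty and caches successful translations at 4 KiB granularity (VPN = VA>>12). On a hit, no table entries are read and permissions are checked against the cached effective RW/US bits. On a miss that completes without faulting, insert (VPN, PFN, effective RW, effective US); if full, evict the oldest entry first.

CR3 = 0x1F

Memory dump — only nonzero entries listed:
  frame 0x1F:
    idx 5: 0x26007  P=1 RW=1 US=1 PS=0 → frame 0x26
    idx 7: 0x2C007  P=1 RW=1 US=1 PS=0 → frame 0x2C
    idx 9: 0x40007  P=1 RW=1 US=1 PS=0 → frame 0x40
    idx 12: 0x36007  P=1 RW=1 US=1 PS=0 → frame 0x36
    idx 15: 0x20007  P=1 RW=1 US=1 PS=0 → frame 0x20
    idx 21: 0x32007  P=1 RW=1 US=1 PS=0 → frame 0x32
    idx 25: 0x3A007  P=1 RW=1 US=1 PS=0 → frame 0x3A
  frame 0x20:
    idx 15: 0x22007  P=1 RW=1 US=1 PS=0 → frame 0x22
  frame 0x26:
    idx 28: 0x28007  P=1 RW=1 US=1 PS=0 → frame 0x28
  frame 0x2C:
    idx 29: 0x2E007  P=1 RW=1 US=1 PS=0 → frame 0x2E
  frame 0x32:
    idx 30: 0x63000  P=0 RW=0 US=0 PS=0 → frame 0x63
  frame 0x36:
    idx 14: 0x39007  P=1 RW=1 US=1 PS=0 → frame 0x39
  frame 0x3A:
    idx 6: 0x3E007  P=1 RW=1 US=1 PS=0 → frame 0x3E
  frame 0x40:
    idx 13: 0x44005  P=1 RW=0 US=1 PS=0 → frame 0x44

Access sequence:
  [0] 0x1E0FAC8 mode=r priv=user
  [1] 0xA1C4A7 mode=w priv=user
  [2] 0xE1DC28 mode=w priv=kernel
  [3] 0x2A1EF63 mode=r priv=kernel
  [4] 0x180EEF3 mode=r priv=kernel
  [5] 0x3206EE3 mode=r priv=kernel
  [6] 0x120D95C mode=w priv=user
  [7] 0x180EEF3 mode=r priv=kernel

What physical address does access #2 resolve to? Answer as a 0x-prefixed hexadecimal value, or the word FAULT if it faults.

Per-access translation:
#0 VA=0x1E0FAC8 (r,user):
  L0: frame=0x1F idx=15 entry=0x20007 [P=1 RW=1 US=1 PS=0]
  L1: frame=0x20 idx=15 entry=0x22007 [P=1 RW=1 US=1 PS=0]
  → PA=0x22AC8  (2 entries read)
#1 VA=0xA1C4A7 (w,user):
  L0: frame=0x1F idx=5 entry=0x26007 [P=1 RW=1 US=1 PS=0]
  L1: frame=0x26 idx=28 entry=0x28007 [P=1 RW=1 US=1 PS=0]
  → PA=0x284A7  (2 entries read)
#2 VA=0xE1DC28 (w,kernel):
  L0: frame=0x1F idx=7 entry=0x2C007 [P=1 RW=1 US=1 PS=0]
  L1: frame=0x2C idx=29 entry=0x2E007 [P=1 RW=1 US=1 PS=0]
  → PA=0x2EC28  (2 entries read)
#3 VA=0x2A1EF63 (r,kernel):
  L0: frame=0x1F idx=21 entry=0x32007 [P=1 RW=1 US=1 PS=0]
  L1: frame=0x32 idx=30 entry=0x63000 [P=0 RW=0 US=0 PS=0]
  ⇒ fault: PAGE_NOT_PRESENT  — 2 lookups
#4 VA=0x180EEF3 (r,kernel):
  L0: frame=0x1F idx=12 entry=0x36007 [P=1 RW=1 US=1 PS=0]
  L1: frame=0x36 idx=14 entry=0x39007 [P=1 RW=1 US=1 PS=0]
  → PA=0x39EF3  (2 entries read)
#5 VA=0x3206EE3 (r,kernel):
  L0: frame=0x1F idx=25 entry=0x3A007 [P=1 RW=1 US=1 PS=0]
  L1: frame=0x3A idx=6 entry=0x3E007 [P=1 RW=1 US=1 PS=0]
  → PA=0x3EEE3  (2 entries read)
#6 VA=0x120D95C (w,user):
  L0: frame=0x1F idx=9 entry=0x40007 [P=1 RW=1 US=1 PS=0]
  L1: frame=0x40 idx=13 entry=0x44005 [P=1 RW=0 US=1 PS=0]
  ⇒ fault: PROTECTION_VIOLATION  — 2 lookups
#7 VA=0x180EEF3 (r,kernel):
  TLB hit vpn=0x180E → PA=0x39EF3

Access #2 PA: 0x2EC28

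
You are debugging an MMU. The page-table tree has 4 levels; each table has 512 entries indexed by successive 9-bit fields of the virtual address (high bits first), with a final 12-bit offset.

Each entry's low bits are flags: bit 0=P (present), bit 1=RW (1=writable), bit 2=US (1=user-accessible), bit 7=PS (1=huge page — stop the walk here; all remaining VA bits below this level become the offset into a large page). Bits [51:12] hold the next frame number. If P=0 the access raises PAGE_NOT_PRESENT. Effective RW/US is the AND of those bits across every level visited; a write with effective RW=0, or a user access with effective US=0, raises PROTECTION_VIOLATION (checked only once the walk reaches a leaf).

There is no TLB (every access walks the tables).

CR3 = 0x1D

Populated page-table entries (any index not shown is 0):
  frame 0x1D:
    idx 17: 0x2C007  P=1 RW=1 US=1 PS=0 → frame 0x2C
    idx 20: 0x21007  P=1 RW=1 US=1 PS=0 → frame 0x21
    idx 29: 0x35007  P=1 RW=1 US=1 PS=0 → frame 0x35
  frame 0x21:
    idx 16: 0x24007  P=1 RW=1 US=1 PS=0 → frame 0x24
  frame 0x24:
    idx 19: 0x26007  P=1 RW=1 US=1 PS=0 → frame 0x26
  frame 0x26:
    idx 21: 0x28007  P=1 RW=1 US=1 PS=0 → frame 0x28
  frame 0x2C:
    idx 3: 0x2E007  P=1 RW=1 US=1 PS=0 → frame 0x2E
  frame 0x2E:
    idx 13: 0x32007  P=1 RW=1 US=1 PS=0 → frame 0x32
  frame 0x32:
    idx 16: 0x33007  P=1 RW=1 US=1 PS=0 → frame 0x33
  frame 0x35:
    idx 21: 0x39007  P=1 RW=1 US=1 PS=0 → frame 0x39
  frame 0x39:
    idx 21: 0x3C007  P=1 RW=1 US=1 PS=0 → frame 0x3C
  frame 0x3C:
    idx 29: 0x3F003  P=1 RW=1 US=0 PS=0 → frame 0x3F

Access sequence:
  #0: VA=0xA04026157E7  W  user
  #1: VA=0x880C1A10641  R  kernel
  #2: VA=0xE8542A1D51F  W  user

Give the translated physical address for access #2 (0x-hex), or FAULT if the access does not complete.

Walk each access:
#0 VA=0xA04026157E7 (w,user):
  L0 @0x1D[20] → 0x21007  P=1,RW=1,US=1,PS=0
  L1 @0x21[16] → 0x24007  P=1,RW=1,US=1,PS=0
  L2 @0x24[19] → 0x26007  P=1,RW=1,US=1,PS=0
  L3 @0x26[21] → 0x28007  P=1,RW=1,US=1,PS=0
  → PA=0x287E7  (4 entries read)
#1 VA=0x880C1A10641 (r,kernel):
  L0 @0x1D[17] → 0x2C007  P=1,RW=1,US=1,PS=0
  L1 @0x2C[3] → 0x2E007  P=1,RW=1,US=1,PS=0
  L2 @0x2E[13] → 0x32007  P=1,RW=1,US=1,PS=0
  L3 @0x32[16] → 0x33007  P=1,RW=1,US=1,PS=0
  → PA=0x33641  (4 entries read)
#2 VA=0xE8542A1D51F (w,user):
  L0 @0x1D[29] → 0x35007  P=1,RW=1,US=1,PS=0
  L1 @0x35[21] → 0x39007  P=1,RW=1,US=1,PS=0
  L2 @0x39[21] → 0x3C007  P=1,RW=1,US=1,PS=0
  L3 @0x3C[29] → 0x3F003  P=1,RW=1,US=0,PS=0
  → PROTECTION_VIOLATION  (4 entries read)

Access #2 PA: FAULT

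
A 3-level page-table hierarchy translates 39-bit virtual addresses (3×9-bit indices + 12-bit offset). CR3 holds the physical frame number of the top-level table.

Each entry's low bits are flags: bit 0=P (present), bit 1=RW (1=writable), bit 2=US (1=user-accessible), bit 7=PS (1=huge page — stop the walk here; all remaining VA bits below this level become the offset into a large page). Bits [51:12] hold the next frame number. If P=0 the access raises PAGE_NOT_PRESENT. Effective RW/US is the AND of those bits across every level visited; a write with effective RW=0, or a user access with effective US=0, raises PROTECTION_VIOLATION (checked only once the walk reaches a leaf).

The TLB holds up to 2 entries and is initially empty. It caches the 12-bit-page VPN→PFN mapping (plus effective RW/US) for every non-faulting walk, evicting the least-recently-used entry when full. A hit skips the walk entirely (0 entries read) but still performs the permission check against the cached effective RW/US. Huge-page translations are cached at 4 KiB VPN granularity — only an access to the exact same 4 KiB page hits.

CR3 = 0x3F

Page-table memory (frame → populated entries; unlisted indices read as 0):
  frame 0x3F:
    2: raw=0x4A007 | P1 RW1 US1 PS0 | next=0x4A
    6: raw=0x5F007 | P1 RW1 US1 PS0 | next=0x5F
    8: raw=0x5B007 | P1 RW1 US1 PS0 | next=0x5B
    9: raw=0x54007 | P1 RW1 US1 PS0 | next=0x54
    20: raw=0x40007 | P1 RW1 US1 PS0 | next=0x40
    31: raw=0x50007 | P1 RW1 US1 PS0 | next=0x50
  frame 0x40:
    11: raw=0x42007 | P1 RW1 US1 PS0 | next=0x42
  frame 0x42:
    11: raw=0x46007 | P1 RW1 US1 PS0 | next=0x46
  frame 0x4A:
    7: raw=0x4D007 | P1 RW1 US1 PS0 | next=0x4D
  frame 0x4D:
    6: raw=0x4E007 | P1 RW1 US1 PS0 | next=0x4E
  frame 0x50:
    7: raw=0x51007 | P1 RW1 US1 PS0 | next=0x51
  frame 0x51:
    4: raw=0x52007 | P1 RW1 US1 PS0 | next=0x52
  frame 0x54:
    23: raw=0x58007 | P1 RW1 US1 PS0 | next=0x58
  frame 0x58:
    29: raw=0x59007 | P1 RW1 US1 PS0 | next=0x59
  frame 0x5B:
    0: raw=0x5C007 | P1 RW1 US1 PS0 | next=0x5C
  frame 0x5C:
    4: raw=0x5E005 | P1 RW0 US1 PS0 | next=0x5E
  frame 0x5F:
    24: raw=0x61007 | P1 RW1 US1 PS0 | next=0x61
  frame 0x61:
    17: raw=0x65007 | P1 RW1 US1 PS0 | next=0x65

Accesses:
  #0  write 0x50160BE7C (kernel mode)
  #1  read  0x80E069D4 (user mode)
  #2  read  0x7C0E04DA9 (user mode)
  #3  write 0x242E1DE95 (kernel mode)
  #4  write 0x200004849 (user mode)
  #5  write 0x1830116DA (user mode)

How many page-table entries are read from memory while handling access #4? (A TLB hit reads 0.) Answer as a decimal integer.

Trace:
#0 VA=0x50160BE7C (w,kernel):
  [0] read 0x3F idx=20: raw=0x40007 flags P=1 W=1 U=1 S=0
  [1] read 0x40 idx=11: raw=0x42007 flags P=1 W=1 U=1 S=0
  [2] read 0x42 idx=11: raw=0x46007 flags P=1 W=1 U=1 S=0
  → PA=0x46E7C  (3 entries read)
#1 VA=0x80E069D4 (r,user):
  [0] read 0x3F idx=2: raw=0x4A007 flags P=1 W=1 U=1 S=0
  [1] read 0x4A idx=7: raw=0x4D007 flags P=1 W=1 U=1 S=0
  [2] read 0x4D idx=6: raw=0x4E007 flags P=1 W=1 U=1 S=0
  → PA=0x4E9D4  (3 entries read)
#2 VA=0x7C0E04DA9 (r,user):
  [0] read 0x3F idx=31: raw=0x50007 flags P=1 W=1 U=1 S=0
  [1] read 0x50 idx=7: raw=0x51007 flags P=1 W=1 U=1 S=0
  [2] read 0x51 idx=4: raw=0x52007 flags P=1 W=1 U=1 S=0
  → PA=0x52DA9  (3 entries read)
#3 VA=0x242E1DE95 (w,kernel):
  [0] read 0x3F idx=9: raw=0x54007 flags P=1 W=1 U=1 S=0
  [1] read 0x54 idx=23: raw=0x58007 flags P=1 W=1 U=1 S=0
  [2] read 0x58 idx=29: raw=0x59007 flags P=1 W=1 U=1 S=0
  → PA=0x59E95  (3 entries read)
#4 VA=0x200004849 (w,user):
  [0] read 0x3F idx=8: raw=0x5B007 flags P=1 W=1 U=1 S=0
  [1] read 0x5B idx=0: raw=0x5C007 flags P=1 W=1 U=1 S=0
  [2] read 0x5C idx=4: raw=0x5E005 flags P=1 W=0 U=1 S=0
  ✗ PROTECTION_VIOLATION  [3 reads]
#5 VA=0x1830116DA (w,user):
  [0] read 0x3F idx=6: raw=0x5F007 flags P=1 W=1 U=1 S=0
  [1] read 0x5F idx=24: raw=0x61007 flags P=1 W=1 U=1 S=0
  [2] read 0x61 idx=17: raw=0x65007 flags P=1 W=1 U=1 S=0
  → PA=0x656DA  (3 entries read)

Entries read for #4: 3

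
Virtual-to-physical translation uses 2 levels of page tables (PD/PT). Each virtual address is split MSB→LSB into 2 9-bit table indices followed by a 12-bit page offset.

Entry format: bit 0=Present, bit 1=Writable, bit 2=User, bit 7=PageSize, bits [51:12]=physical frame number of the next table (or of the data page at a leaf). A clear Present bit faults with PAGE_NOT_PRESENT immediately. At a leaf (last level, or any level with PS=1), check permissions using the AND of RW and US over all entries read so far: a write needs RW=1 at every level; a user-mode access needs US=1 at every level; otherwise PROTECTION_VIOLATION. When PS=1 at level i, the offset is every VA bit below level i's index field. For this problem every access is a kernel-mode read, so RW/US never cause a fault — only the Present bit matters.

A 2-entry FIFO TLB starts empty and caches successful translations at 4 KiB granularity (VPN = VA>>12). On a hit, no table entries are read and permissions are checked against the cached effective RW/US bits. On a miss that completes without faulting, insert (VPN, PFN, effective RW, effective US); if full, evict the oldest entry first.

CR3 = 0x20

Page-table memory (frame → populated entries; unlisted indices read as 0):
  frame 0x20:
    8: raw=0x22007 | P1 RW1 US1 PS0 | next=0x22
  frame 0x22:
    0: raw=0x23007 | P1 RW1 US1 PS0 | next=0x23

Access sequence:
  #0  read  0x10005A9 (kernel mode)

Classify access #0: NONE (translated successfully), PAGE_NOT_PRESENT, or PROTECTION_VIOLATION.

Per-access translation:
#0 VA=0x10005A9 (r,kernel):
  [0] read 0x20 idx=8: raw=0x22007 flags P=1 W=1 U=1 S=0
  [1] read 0x22 idx=0: raw=0x23007 flags P=1 W=1 U=1 S=0
  ✓ 0x235A9  — 2 lookups

Access #0 fault: NONE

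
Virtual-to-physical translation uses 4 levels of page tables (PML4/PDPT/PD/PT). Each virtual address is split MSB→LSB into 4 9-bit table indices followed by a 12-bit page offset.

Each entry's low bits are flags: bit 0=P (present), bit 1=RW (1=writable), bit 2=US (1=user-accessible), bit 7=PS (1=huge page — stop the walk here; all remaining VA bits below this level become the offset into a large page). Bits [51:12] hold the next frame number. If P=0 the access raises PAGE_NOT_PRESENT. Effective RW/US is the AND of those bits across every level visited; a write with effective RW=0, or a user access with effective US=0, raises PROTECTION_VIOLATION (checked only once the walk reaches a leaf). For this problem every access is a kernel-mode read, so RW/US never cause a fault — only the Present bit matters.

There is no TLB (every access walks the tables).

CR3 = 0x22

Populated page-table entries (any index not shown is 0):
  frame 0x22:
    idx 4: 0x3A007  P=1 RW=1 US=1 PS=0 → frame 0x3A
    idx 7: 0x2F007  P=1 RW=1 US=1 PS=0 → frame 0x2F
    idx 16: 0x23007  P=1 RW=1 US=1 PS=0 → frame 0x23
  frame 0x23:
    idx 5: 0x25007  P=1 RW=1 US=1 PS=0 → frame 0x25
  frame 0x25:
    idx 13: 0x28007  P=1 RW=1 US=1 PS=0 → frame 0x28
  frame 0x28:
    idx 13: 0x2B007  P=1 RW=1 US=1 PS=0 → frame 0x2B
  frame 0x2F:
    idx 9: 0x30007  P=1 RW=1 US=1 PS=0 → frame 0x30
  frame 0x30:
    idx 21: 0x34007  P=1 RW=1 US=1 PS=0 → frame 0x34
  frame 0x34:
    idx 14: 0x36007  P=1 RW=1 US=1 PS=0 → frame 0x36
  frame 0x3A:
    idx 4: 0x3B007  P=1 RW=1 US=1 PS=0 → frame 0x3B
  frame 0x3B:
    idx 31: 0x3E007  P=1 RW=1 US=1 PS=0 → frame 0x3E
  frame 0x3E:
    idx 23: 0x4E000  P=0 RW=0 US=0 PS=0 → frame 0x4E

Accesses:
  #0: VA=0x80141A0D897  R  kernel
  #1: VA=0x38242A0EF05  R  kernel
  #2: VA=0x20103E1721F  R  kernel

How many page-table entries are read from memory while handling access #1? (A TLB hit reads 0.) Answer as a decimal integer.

Walk each access:
#0 VA=0x80141A0D897 (r,kernel):
  [0] read 0x22 idx=16: raw=0x23007 flags P=1 W=1 U=1 S=0
  [1] read 0x23 idx=5: raw=0x25007 flags P=1 W=1 U=1 S=0
  [2] read 0x25 idx=13: raw=0x28007 flags P=1 W=1 U=1 S=0
  [3] read 0x28 idx=13: raw=0x2B007 flags P=1 W=1 U=1 S=0
  ✓ 0x2B897  — 4 lookups
#1 VA=0x38242A0EF05 (r,kernel):
  [0] read 0x22 idx=7: raw=0x2F007 flags P=1 W=1 U=1 S=0
  [1] read 0x2F idx=9: raw=0x30007 flags P=1 W=1 U=1 S=0
  [2] read 0x30 idx=21: raw=0x34007 flags P=1 W=1 U=1 S=0
  [3] read 0x34 idx=14: raw=0x36007 flags P=1 W=1 U=1 S=0
  ✓ 0x36F05  — 4 lookups
#2 VA=0x20103E1721F (r,kernel):
  [0] read 0x22 idx=4: raw=0x3A007 flags P=1 W=1 U=1 S=0
  [1] read 0x3A idx=4: raw=0x3B007 flags P=1 W=1 U=1 S=0
  [2] read 0x3B idx=31: raw=0x3E007 flags P=1 W=1 U=1 S=0
  [3] read 0x3E idx=23: raw=0x4E000 flags P=0 W=0 U=0 S=0
  ✗ PAGE_NOT_PRESENT  [4 reads]

Entries read for #1: 4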